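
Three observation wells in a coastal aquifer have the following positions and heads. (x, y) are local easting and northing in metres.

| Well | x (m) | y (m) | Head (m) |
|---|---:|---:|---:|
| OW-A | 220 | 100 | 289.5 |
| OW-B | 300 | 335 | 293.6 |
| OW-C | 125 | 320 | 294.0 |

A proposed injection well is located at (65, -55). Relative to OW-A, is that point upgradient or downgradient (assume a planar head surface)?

downgradient

Taking OW-A as reference: OW-B−OW-A = (80, 235, +4.1); OW-C−OW-A = (-95, 220, +4.5).
Solve a·Δx + b·Δy = Δh: det = 80·220 − (-95)·235 = 39925.
∂h/∂x = [(+4.1)·220 − (+4.5)·235] / 39925 = -0.003895
∂h/∂y = [80·(+4.5) − (-95)·(+4.1)] / 39925 = +0.01877
Head at (65, -55) = 289.5 + (-0.003895)·(-155) + (+0.01877)·(-155) = 287.19 m.
That is lower than the 289.5 m at OW-A, so the point is downgradient.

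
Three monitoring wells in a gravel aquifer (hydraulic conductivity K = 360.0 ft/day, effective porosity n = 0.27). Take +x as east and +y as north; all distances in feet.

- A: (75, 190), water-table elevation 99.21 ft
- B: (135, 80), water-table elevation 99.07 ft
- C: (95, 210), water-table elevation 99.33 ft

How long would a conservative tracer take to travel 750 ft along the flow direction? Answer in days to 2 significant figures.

130 days

Differences from A: to B (Δx, Δy, Δh) = (60, -110, -0.14); to C = (20, 20, +0.12).
Solve a·Δx + b·Δy = Δh: det = 60·20 − 20·(-110) = 3400.
∂h/∂x = [(-0.14)·20 − (+0.12)·(-110)] / 3400 = +0.003059
∂h/∂y = [60·(+0.12) − 20·(-0.14)] / 3400 = +0.002941
|∇h| = √(0.003059² + 0.002941²) = 0.004243
Seepage velocity v = K·i/n = 360.0 × 0.004243 / 0.27 = 5.657 ft/day.
t = 750 / 5.657 = 132.6 days.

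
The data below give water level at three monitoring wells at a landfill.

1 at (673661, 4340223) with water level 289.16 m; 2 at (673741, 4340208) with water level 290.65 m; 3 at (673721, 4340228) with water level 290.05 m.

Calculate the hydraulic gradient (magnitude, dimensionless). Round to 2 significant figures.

Differences from 1: to 2 (Δx, Δy, Δh) = (80, -15, +1.49); to 3 = (60, 5, +0.89).
Determinant of the coordinate differences = 80·5 − 60·(-15) = 1300.
∂h/∂x = [(+1.49)·5 − (+0.89)·(-15)] / 1300 = +0.01600
∂h/∂y = [80·(+0.89) − 60·(+1.49)] / 1300 = -0.01400
|∇h| = √(0.01600² + -0.01400²) = 0.02126

0.021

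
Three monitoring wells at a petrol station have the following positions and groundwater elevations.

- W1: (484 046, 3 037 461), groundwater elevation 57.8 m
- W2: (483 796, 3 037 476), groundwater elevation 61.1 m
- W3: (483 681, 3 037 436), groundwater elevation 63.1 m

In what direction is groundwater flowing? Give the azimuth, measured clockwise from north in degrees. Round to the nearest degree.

053°

Differences from W1: to W2 (Δx, Δy, Δh) = (-250, 15, +3.3); to W3 = (-365, -25, +5.3).
Determinant of the coordinate differences = (-250)·(-25) − (-365)·15 = 11725.
∂h/∂x = [(+3.3)·(-25) − (+5.3)·15] / 11725 = -0.01382
∂h/∂y = [(-250)·(+5.3) − (-365)·(+3.3)] / 11725 = -0.01028
Flow direction (−∇h) has components (+0.01382 E, +0.01028 N).
Azimuth = atan2(E, N) = atan2(+0.01382, +0.01028) = 53.4° ≈ 053°.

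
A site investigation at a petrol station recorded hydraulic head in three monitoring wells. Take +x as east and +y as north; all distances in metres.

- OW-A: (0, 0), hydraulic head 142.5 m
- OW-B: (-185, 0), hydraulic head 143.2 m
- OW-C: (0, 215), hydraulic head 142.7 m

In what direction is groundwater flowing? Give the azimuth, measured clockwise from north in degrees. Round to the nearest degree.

∂h/∂x = (143.2 − 142.5) / (-185 − 0) = -0.003784
∂h/∂y = (142.7 − 142.5) / (215 − 0) = +0.0009302
Flow direction (−∇h) has components (+0.003784 E, -0.0009302 N).
Azimuth = atan2(E, N) = atan2(+0.003784, -0.0009302) = 103.8° ≈ 104°.

104°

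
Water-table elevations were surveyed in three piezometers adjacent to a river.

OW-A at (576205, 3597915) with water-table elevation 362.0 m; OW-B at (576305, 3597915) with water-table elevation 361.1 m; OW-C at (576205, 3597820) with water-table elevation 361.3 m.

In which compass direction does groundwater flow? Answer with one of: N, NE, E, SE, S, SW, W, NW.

SE

∂h/∂x = (361.1 − 362.0) / (576305 − 576205) = -0.009000
∂h/∂y = (361.3 − 362.0) / (3597820 − 3597915) = +0.007368
Flow = −∇h = (+0.009000 east, -0.007368 north), which points southeast.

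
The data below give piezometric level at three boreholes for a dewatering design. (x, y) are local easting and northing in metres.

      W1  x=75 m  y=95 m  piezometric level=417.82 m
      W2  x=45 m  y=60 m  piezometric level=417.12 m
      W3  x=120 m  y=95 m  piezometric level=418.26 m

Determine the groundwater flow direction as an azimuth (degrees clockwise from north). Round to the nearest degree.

Three-point gradient (reference W1): Δ to W2 = (-30, -35, -0.70), Δ to W3 = (45, 0, +0.44).
∂h/∂x = +0.009778, ∂h/∂y = +0.01162 (det = 1575).
Flow direction (−∇h) has components (-0.009778 E, -0.01162 N).
Azimuth = atan2(E, N) = atan2(-0.009778, -0.01162) = 220.1° ≈ 220°.

220°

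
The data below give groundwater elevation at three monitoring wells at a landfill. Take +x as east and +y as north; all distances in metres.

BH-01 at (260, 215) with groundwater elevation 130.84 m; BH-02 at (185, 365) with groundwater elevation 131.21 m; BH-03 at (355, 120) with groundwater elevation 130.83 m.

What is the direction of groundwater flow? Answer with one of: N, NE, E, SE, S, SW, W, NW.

With h = a·x + b·y + c and BH-01 as origin, the differences give:
  (-75)·a + 150·b = +0.37
  95·a + (-95)·b = -0.01
Eliminate b (×(-95) and ×150, subtract): -7125·a = -33.650 → a = ∂h/∂x = +0.004723
Back-substitute: b = ∂h/∂y = +0.004828.
Flow = −∇h = (-0.004723 east, -0.004828 north), which points southwest.

SW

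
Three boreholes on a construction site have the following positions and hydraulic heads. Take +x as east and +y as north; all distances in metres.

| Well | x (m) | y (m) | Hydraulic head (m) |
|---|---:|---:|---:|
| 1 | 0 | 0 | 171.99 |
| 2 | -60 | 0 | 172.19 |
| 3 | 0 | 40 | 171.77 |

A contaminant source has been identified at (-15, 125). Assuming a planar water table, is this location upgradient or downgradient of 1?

downgradient

∂h/∂x = (172.19 − 171.99) / (-60 − 0) = -0.003333
∂h/∂y = (171.77 − 171.99) / (40 − 0) = -0.005500
Head at (-15, 125) = 171.99 + (-0.003333)·(-15) + (-0.005500)·(125) = 171.35 m.
That is lower than the 171.99 m at 1, so the point is downgradient.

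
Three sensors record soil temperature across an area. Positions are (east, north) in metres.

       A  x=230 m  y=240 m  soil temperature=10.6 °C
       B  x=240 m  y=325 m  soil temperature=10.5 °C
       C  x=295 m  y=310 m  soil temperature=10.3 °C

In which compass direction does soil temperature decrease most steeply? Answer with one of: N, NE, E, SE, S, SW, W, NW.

E

With T = a·x + b·y + c and A as origin, the differences give:
  10·a + 85·b = -0.1
  65·a + 70·b = -0.3
Eliminate b (×70 and ×85, subtract): -4825·a = 18.50 → a = ∂T/∂x = -0.003834
Back-substitute: b = ∂T/∂y = -0.0007254.
Steepest decrease is along −∇f = (+0.003834 E, +0.0007254 N) → east.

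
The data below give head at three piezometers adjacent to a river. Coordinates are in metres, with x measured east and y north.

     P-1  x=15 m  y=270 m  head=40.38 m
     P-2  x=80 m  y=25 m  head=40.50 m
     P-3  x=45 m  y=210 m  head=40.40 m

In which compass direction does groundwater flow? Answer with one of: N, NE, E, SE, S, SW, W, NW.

NE

Three-point gradient (reference P-1): Δ to P-2 = (65, -245, +0.12), Δ to P-3 = (30, -60, +0.02).
∂h/∂x = -0.0006667, ∂h/∂y = -0.0006667 (det = 3450).
Flow = −∇h = (+0.0006667 east, +0.0006667 north), which points northeast.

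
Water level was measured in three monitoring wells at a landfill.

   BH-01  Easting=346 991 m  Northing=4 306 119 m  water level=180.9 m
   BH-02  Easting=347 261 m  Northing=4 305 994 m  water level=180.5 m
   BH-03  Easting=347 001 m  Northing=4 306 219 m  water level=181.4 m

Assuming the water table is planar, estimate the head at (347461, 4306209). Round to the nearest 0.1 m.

181.7 m

Differences from BH-01: to BH-02 (Δx, Δy, Δh) = (270, -125, -0.4); to BH-03 = (10, 100, +0.5).
Determinant of the coordinate differences = 270·100 − 10·(-125) = 28250.
∂h/∂x = [(-0.4)·100 − (+0.5)·(-125)] / 28250 = +0.0007965
∂h/∂y = [270·(+0.5) − 10·(-0.4)] / 28250 = +0.004920
h(347461, 4306209) = 180.9 + (+0.0007965)·(470) + (+0.004920)·(90) = 180.9 +0.374 +0.443 = 181.717 m.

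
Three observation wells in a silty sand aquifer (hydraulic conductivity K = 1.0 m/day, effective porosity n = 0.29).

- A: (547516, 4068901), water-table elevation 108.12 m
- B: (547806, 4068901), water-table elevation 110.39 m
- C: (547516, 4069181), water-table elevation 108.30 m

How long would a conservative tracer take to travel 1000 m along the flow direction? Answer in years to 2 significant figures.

100 years

∂h/∂x = (110.39 − 108.12) / (547806 − 547516) = +0.007828
∂h/∂y = (108.30 − 108.12) / (4069181 − 4068901) = +0.0006429
|∇h| = √(0.007828² + 0.0006429²) = 0.007854
Seepage velocity v = K·i/n = 1.0 × 0.007854 / 0.29 = 0.02708 m/day.
t = 1000 / 0.02708 = 3.693e+04 days = 101 years.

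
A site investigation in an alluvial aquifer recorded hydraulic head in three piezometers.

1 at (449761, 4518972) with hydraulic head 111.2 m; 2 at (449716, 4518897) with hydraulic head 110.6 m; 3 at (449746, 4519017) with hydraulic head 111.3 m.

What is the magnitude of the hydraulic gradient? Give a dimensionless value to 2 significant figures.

0.0075

Taking 1 as reference: 2−1 = (-45, -75, -0.6); 3−1 = (-15, 45, +0.1).
Solve a·Δx + b·Δy = Δh: det = (-45)·45 − (-15)·(-75) = -3150.
∂h/∂x = [(-0.6)·45 − (+0.1)·(-75)] / -3150 = +0.006190
∂h/∂y = [(-45)·(+0.1) − (-15)·(-0.6)] / -3150 = +0.004286
|∇h| = √(0.006190² + 0.004286²) = 0.007529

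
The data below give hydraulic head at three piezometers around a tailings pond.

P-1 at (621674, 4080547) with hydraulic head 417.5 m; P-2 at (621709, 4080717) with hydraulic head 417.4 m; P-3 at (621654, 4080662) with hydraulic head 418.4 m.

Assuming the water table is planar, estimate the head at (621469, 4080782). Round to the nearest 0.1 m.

Taking P-1 as reference: P-2−P-1 = (35, 170, -0.1); P-3−P-1 = (-20, 115, +0.9).
Solve a·Δx + b·Δy = Δh: det = 35·115 − (-20)·170 = 7425.
∂h/∂x = [(-0.1)·115 − (+0.9)·170] / 7425 = -0.02215
∂h/∂y = [35·(+0.9) − (-20)·(-0.1)] / 7425 = +0.003973
h(621469, 4080782) = 417.5 + (-0.02215)·(-205) + (+0.003973)·(235) = 417.5 +4.542 +0.934 = 422.975 m.

423.0 m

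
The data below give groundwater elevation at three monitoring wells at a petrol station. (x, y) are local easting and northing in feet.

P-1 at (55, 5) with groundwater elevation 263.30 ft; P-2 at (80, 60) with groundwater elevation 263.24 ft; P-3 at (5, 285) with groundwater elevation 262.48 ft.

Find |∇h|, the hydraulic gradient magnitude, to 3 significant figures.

0.00377

Three-point gradient (reference P-1): Δ to P-2 = (25, 55, -0.06), Δ to P-3 = (-50, 280, -0.82).
∂h/∂x = +0.002903, ∂h/∂y = -0.002410 (det = 9750).
|∇h| = √(0.002903² + -0.002410²) = 0.003773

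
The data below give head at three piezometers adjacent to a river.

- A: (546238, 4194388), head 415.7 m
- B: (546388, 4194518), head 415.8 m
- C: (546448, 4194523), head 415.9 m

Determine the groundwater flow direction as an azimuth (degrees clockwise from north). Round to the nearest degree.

Differences from A: to B (Δx, Δy, Δh) = (150, 130, +0.1); to C = (210, 135, +0.2).
Determinant of the coordinate differences = 150·135 − 210·130 = -7050.
∂h/∂x = [(+0.1)·135 − (+0.2)·130] / -7050 = +0.001773
∂h/∂y = [150·(+0.2) − 210·(+0.1)] / -7050 = -0.001277
Flow direction (−∇h) has components (-0.001773 E, +0.001277 N).
Azimuth = atan2(E, N) = atan2(-0.001773, +0.001277) = 305.8° ≈ 306°.

306°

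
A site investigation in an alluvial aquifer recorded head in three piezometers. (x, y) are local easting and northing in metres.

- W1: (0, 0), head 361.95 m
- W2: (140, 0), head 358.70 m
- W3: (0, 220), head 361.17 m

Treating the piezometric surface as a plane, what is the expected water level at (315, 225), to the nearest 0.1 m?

∂h/∂x = (358.70 − 361.95) / (140 − 0) = -0.02321
∂h/∂y = (361.17 − 361.95) / (220 − 0) = -0.003545
h(315, 225) = 361.95 + (-0.02321)·(315) + (-0.003545)·(225) = 361.95 -7.312 -0.798 = 353.840 m.

353.8 m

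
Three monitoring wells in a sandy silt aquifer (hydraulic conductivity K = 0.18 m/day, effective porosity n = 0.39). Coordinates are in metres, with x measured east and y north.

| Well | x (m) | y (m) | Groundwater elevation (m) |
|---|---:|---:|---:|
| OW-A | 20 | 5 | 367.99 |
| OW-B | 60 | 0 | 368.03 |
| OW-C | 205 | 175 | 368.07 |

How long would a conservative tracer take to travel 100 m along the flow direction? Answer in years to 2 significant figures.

Differences from OW-A: to OW-B (Δx, Δy, Δh) = (40, -5, +0.04); to OW-C = (185, 170, +0.08).
Determinant of the coordinate differences = 40·170 − 185·(-5) = 7725.
∂h/∂x = [(+0.04)·170 − (+0.08)·(-5)] / 7725 = +0.0009320
∂h/∂y = [40·(+0.08) − 185·(+0.04)] / 7725 = -0.0005437
|∇h| = √(0.0009320² + -0.0005437²) = 0.001079
Seepage velocity v = K·i/n = 0.18 × 0.001079 / 0.39 = 0.000498 m/day.
t = 100 / 0.000498 = 2.008e+05 days = 550 years.

550 years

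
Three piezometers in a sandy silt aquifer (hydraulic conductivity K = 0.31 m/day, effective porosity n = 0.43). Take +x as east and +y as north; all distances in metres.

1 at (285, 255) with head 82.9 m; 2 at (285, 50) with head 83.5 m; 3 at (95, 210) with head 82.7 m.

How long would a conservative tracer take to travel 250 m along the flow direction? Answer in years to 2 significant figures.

Taking 1 as reference: 2−1 = (0, -205, +0.6); 3−1 = (-190, -45, -0.2).
Determinant of the coordinate differences = 0·(-45) − (-190)·(-205) = -38950.
∂h/∂x = [(+0.6)·(-45) − (-0.2)·(-205)] / -38950 = +0.001746
∂h/∂y = [0·(-0.2) − (-190)·(+0.6)] / -38950 = -0.002927
|∇h| = √(0.001746² + -0.002927²) = 0.003408
Seepage velocity v = K·i/n = 0.31 × 0.003408 / 0.43 = 0.002457 m/day.
t = 250 / 0.002457 = 1.018e+05 days = 279 years.

280 years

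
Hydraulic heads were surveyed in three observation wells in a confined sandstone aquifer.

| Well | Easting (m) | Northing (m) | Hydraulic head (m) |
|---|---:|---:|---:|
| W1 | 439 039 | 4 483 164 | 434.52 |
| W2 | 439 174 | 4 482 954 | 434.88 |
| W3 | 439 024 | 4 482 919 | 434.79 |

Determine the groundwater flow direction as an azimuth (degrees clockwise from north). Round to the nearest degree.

Taking W1 as reference: W2−W1 = (135, -210, +0.36); W3−W1 = (-15, -245, +0.27).
Solve a·Δx + b·Δy = Δh: det = 135·(-245) − (-15)·(-210) = -36225.
∂h/∂x = [(+0.36)·(-245) − (+0.27)·(-210)] / -36225 = +0.0008696
∂h/∂y = [135·(+0.27) − (-15)·(+0.36)] / -36225 = -0.001155
Flow direction (−∇h) has components (-0.0008696 E, +0.001155 N).
Azimuth = atan2(E, N) = atan2(-0.0008696, +0.001155) = 323.0° ≈ 323°.

323°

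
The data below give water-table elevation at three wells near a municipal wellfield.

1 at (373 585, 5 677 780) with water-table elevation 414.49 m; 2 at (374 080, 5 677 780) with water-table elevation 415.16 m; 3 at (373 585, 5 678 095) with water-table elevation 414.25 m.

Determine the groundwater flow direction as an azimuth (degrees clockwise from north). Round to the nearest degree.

∂h/∂x = (415.16 − 414.49) / (374080 − 373585) = +0.001354
∂h/∂y = (414.25 − 414.49) / (5678095 − 5677780) = -0.0007619
Flow direction (−∇h) has components (-0.001354 E, +0.0007619 N).
Azimuth = atan2(E, N) = atan2(-0.001354, +0.0007619) = 299.4° ≈ 299°.

299°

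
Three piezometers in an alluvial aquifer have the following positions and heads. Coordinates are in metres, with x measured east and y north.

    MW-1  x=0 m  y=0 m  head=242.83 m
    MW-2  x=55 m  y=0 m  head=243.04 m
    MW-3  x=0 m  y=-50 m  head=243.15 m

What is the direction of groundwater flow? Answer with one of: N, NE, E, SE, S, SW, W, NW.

NW

∂h/∂x = (243.04 − 242.83) / (55 − 0) = +0.003818
∂h/∂y = (243.15 − 242.83) / (-50 − 0) = -0.006400
Flow = −∇h = (-0.003818 east, +0.006400 north), which points northwest.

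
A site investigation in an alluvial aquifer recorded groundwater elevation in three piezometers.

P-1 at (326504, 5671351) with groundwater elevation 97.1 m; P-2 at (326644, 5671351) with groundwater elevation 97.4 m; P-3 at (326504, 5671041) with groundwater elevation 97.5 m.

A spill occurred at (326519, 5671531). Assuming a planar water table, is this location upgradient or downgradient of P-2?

∂h/∂x = (97.4 − 97.1) / (326644 − 326504) = +0.002143
∂h/∂y = (97.5 − 97.1) / (5671041 − 5671351) = -0.001290
Head at (326519, 5671531) = 97.1 + (+0.002143)·(15) + (-0.001290)·(180) = 96.90 m.
That is lower than the 97.4 m at P-2, so the point is downgradient.

downgradient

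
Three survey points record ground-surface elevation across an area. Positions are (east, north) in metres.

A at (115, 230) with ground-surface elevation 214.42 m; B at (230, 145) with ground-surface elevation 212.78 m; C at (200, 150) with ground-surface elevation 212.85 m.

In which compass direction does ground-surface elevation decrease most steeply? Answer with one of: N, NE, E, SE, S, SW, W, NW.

With z = a·x + b·y + c and A as origin, the differences give:
  115·a + (-85)·b = -1.64
  85·a + (-80)·b = -1.57
Eliminate b (×(-80) and ×(-85), subtract): -1975·a = -2.250 → a = ∂z/∂x = +0.001139
Back-substitute: b = ∂z/∂y = +0.02084.
Steepest decrease is along −∇f = (-0.001139 E, -0.02084 N) → south.

S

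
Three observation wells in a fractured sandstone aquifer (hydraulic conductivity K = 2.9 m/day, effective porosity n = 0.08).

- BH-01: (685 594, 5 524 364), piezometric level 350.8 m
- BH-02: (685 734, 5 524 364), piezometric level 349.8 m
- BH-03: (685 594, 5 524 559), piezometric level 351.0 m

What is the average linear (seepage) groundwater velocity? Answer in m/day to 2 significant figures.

∂h/∂x = (349.8 − 350.8) / (685734 − 685594) = -0.007143
∂h/∂y = (351.0 − 350.8) / (5524559 − 5524364) = +0.001026
|∇h| = √(-0.007143² + 0.001026²) = 0.007216
Seepage velocity v = K·i/n = 2.9 × 0.007216 / 0.08 = 0.2616 m/day.

0.26 m/day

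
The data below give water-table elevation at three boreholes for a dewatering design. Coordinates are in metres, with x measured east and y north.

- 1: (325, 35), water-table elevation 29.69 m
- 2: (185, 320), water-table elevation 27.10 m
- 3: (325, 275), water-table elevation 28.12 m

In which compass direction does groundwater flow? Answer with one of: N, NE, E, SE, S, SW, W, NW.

Taking 1 as reference: 2−1 = (-140, 285, -2.59); 3−1 = (0, 240, -1.57).
Determinant of the coordinate differences = (-140)·240 − 0·285 = -33600.
∂h/∂x = [(-2.59)·240 − (-1.57)·285] / -33600 = +0.005183
∂h/∂y = [(-140)·(-1.57) − 0·(-2.59)] / -33600 = -0.006542
Flow = −∇h = (-0.005183 east, +0.006542 north), which points northwest.

NW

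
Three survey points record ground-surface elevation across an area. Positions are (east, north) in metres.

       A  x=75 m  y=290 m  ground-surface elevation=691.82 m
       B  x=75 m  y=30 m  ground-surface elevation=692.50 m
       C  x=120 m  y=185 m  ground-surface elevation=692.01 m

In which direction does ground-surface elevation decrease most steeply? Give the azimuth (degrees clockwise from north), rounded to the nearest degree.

Differences from A: to B (Δx, Δy, Δh) = (0, -260, +0.68); to C = (45, -105, +0.19).
Determinant of the coordinate differences = 0·(-105) − 45·(-260) = 11700.
∂z/∂x = [(+0.68)·(-105) − (+0.19)·(-260)] / 11700 = -0.001880
∂z/∂y = [0·(+0.19) − 45·(+0.68)] / 11700 = -0.002615
Steepest decrease is along −∇f: components (+0.001880 E, +0.002615 N).
Azimuth = atan2(+0.001880, +0.002615) = 35.7° ≈ 036°.

036°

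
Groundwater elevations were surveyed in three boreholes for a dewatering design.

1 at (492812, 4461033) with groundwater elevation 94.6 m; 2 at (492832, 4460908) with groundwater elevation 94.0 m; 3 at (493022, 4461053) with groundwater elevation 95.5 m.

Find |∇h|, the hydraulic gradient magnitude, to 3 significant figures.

0.00659

With h = a·x + b·y + c and 1 as origin, the differences give:
  20·a + (-125)·b = -0.6
  210·a + 20·b = +0.9
Eliminate b (×20 and ×(-125), subtract): 26650·a = 100.50 → a = ∂h/∂x = +0.003771
Back-substitute: b = ∂h/∂y = +0.005403.
|∇h| = √(0.003771² + 0.005403²) = 0.006589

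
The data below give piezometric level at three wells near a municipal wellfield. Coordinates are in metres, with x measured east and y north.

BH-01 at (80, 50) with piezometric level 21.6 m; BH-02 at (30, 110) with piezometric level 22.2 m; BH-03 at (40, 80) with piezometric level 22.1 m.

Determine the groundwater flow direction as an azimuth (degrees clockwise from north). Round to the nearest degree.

With h = a·x + b·y + c and BH-01 as origin, the differences give:
  (-50)·a + 60·b = +0.6
  (-40)·a + 30·b = +0.5
Eliminate b (×30 and ×60, subtract): 900·a = -12.00 → a = ∂h/∂x = -0.01333
Back-substitute: b = ∂h/∂y = -0.001111.
Flow direction (−∇h) has components (+0.01333 E, +0.001111 N).
Azimuth = atan2(E, N) = atan2(+0.01333, +0.001111) = 85.2° ≈ 085°.

085°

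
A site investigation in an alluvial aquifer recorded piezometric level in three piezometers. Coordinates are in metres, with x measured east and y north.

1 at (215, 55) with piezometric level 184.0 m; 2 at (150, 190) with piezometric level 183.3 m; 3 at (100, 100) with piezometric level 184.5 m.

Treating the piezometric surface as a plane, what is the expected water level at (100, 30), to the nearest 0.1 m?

185.1 m

Three-point gradient (reference 1): Δ to 2 = (-65, 135, -0.7), Δ to 3 = (-115, 45, +0.5).
∂h/∂x = -0.007857, ∂h/∂y = -0.008968 (det = 12600).
h(100, 30) = 184.0 + (-0.007857)·(-115) + (-0.008968)·(-25) = 184.0 +0.904 +0.224 = 185.128 m.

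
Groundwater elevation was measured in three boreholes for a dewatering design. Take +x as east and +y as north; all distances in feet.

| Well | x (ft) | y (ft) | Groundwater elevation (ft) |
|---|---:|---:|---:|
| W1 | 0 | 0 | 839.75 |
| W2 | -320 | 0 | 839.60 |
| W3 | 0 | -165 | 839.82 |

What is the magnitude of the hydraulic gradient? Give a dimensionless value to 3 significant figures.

∂h/∂x = (839.60 − 839.75) / (-320 − 0) = +0.0004687
∂h/∂y = (839.82 − 839.75) / (-165 − 0) = -0.0004242
|∇h| = √(0.0004687² + -0.0004242²) = 0.0006322

0.000632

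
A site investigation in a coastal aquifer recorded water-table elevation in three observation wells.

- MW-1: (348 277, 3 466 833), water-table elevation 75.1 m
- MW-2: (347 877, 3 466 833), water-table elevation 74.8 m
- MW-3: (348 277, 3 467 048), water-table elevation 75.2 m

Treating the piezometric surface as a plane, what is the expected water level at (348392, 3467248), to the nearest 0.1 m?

∂h/∂x = (74.8 − 75.1) / (347877 − 348277) = +0.0007500
∂h/∂y = (75.2 − 75.1) / (3467048 − 3466833) = +0.0004651
h(348392, 3467248) = 75.1 + (+0.0007500)·(115) + (+0.0004651)·(415) = 75.1 +0.086 +0.193 = 75.379 m.

75.4 m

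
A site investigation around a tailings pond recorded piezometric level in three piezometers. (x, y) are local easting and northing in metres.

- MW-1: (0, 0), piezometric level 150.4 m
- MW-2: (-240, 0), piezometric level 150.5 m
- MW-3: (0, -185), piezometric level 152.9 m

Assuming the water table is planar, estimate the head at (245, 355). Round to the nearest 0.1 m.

∂h/∂x = (150.5 − 150.4) / (-240 − 0) = -0.0004167
∂h/∂y = (152.9 − 150.4) / (-185 − 0) = -0.01351
h(245, 355) = 150.4 + (-0.0004167)·(245) + (-0.01351)·(355) = 150.4 -0.102 -4.797 = 145.501 m.

145.5 m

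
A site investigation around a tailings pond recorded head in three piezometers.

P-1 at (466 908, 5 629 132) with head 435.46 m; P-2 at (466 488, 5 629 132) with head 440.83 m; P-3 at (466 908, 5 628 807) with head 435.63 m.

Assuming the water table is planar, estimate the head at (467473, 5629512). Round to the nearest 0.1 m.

428.0 m

∂h/∂x = (440.83 − 435.46) / (466488 − 466908) = -0.01279
∂h/∂y = (435.63 − 435.46) / (5628807 − 5629132) = -0.0005231
h(467473, 5629512) = 435.46 + (-0.01279)·(565) + (-0.0005231)·(380) = 435.46 -7.224 -0.199 = 428.037 m.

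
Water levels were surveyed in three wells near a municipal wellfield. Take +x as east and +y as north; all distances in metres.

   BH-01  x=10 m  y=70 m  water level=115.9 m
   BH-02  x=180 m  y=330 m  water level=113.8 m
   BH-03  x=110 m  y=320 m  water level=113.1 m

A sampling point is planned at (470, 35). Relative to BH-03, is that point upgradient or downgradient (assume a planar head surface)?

With h = a·x + b·y + c and BH-01 as origin, the differences give:
  170·a + 260·b = -2.1
  100·a + 250·b = -2.8
Eliminate b (×250 and ×260, subtract): 16500·a = 203.00 → a = ∂h/∂x = +0.01230
Back-substitute: b = ∂h/∂y = -0.01612.
Head at (470, 35) = 115.9 + (+0.01230)·(460) + (-0.01612)·(-35) = 122.12 m.
That is higher than the 113.1 m at BH-03, so the point is upgradient.

upgradient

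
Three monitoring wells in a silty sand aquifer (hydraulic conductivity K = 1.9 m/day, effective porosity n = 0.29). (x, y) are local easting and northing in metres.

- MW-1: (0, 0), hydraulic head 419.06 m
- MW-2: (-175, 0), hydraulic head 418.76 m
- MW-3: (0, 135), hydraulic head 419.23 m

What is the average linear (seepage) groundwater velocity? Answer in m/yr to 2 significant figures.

5.1 m/yr

∂h/∂x = (418.76 − 419.06) / (-175 − 0) = +0.001714
∂h/∂y = (419.23 − 419.06) / (135 − 0) = +0.001259
|∇h| = √(0.001714² + 0.001259²) = 0.002127
Seepage velocity v = K·i/n = 1.9 × 0.002127 / 0.29 = 0.01394 m/day = 5.092 m/yr.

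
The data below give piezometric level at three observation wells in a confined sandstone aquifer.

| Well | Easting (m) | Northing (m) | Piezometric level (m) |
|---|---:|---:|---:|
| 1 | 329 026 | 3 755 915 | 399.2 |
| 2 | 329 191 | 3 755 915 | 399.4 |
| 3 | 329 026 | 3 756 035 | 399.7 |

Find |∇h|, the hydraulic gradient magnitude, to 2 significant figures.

∂h/∂x = (399.4 − 399.2) / (329191 − 329026) = +0.001212
∂h/∂y = (399.7 − 399.2) / (3756035 − 3755915) = +0.004167
|∇h| = √(0.001212² + 0.004167²) = 0.00434

0.0043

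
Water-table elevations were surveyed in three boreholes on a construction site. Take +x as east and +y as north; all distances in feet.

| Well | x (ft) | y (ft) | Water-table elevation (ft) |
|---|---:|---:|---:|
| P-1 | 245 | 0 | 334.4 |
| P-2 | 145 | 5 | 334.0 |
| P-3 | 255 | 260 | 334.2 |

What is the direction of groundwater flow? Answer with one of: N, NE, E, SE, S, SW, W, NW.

Differences from P-1: to P-2 (Δx, Δy, Δh) = (-100, 5, -0.4); to P-3 = (10, 260, -0.2).
Determinant of the coordinate differences = (-100)·260 − 10·5 = -26050.
∂h/∂x = [(-0.4)·260 − (-0.2)·5] / -26050 = +0.003954
∂h/∂y = [(-100)·(-0.2) − 10·(-0.4)] / -26050 = -0.0009213
Flow = −∇h = (-0.003954 east, +0.0009213 north), which points west.

W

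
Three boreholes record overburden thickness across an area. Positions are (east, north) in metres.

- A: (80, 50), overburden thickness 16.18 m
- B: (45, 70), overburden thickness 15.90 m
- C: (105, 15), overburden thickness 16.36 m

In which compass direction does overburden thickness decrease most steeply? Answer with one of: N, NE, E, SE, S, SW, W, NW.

W

Taking A as reference: B−A = (-35, 20, -0.28); C−A = (25, -35, +0.18).
Solve a·Δx + b·Δy = Δd: det = (-35)·(-35) − 25·20 = 725.
∂d/∂x = [(-0.28)·(-35) − (+0.18)·20] / 725 = +0.008552
∂d/∂y = [(-35)·(+0.18) − 25·(-0.28)] / 725 = +0.0009655
Steepest decrease is along −∇f = (-0.008552 E, -0.0009655 N) → west.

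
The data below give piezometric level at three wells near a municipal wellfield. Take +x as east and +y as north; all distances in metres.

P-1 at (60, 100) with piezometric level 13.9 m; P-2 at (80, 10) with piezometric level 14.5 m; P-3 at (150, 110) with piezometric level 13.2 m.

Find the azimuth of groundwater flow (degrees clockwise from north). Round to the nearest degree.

With h = a·x + b·y + c and P-1 as origin, the differences give:
  20·a + (-90)·b = +0.6
  90·a + 10·b = -0.7
Eliminate b (×10 and ×(-90), subtract): 8300·a = -57.00 → a = ∂h/∂x = -0.006867
Back-substitute: b = ∂h/∂y = -0.008193.
Flow direction (−∇h) has components (+0.006867 E, +0.008193 N).
Azimuth = atan2(E, N) = atan2(+0.006867, +0.008193) = 40.0° ≈ 040°.

040°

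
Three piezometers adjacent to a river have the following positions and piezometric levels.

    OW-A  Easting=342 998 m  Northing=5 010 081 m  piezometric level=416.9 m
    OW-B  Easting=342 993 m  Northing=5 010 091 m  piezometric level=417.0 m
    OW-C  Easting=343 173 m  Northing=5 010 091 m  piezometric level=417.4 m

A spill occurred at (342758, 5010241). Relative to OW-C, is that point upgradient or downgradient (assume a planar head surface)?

With h = a·x + b·y + c and OW-A as origin, the differences give:
  (-5)·a + 10·b = +0.1
  175·a + 10·b = +0.5
Eliminate b (×10 and ×10, subtract): -1800·a = -4.00 → a = ∂h/∂x = +0.002222
Back-substitute: b = ∂h/∂y = +0.01111.
Head at (342758, 5010241) = 416.9 + (+0.002222)·(-240) + (+0.01111)·(160) = 418.14 m.
That is higher than the 417.4 m at OW-C, so the point is upgradient.

upgradient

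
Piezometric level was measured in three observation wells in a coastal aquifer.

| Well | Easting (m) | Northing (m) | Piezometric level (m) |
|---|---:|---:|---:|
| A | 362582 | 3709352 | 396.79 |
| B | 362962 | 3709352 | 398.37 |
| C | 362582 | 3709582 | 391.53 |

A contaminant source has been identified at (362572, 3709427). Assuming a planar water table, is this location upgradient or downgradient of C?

∂h/∂x = (398.37 − 396.79) / (362962 − 362582) = +0.004158
∂h/∂y = (391.53 − 396.79) / (3709582 − 3709352) = -0.02287
Head at (362572, 3709427) = 396.79 + (+0.004158)·(-10) + (-0.02287)·(75) = 395.03 m.
That is higher than the 391.53 m at C, so the point is upgradient.

upgradient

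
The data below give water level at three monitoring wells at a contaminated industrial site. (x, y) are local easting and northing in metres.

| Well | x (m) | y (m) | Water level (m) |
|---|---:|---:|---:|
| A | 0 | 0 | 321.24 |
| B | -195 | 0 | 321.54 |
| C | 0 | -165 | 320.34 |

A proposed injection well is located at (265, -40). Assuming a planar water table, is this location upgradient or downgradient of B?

downgradient

∂h/∂x = (321.54 − 321.24) / (-195 − 0) = -0.001538
∂h/∂y = (320.34 − 321.24) / (-165 − 0) = +0.005455
Head at (265, -40) = 321.24 + (-0.001538)·(265) + (+0.005455)·(-40) = 320.61 m.
That is lower than the 321.54 m at B, so the point is downgradient.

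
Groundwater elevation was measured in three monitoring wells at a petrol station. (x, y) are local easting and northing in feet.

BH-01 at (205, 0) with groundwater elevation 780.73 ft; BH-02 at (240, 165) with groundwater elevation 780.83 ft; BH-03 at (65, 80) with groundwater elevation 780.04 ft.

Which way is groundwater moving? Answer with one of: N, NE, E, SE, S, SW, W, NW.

W

With h = a·x + b·y + c and BH-01 as origin, the differences give:
  35·a + 165·b = +0.10
  (-140)·a + 80·b = -0.69
Eliminate b (×80 and ×165, subtract): 25900·a = 121.850 → a = ∂h/∂x = +0.004705
Back-substitute: b = ∂h/∂y = -0.0003919.
Flow = −∇h = (-0.004705 east, +0.0003919 north), which points west.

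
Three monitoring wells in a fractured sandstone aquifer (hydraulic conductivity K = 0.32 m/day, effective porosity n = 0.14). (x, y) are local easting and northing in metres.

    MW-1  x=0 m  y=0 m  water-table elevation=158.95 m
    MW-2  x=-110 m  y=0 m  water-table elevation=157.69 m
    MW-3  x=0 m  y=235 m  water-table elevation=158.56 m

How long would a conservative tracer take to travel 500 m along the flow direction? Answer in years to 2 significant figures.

52 years

∂h/∂x = (157.69 − 158.95) / (-110 − 0) = +0.01145
∂h/∂y = (158.56 − 158.95) / (235 − 0) = -0.001660
|∇h| = √(0.01145² + -0.001660²) = 0.01157
Seepage velocity v = K·i/n = 0.32 × 0.01157 / 0.14 = 0.02645 m/day.
t = 500 / 0.02645 = 1.89e+04 days = 51.7 years.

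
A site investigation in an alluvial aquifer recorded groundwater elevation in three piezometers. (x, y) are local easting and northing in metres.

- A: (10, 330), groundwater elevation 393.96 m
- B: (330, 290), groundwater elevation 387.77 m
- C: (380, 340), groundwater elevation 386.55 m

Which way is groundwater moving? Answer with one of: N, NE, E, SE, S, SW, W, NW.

With h = a·x + b·y + c and A as origin, the differences give:
  320·a + (-40)·b = -6.19
  370·a + 10·b = -7.41
Eliminate b (×10 and ×(-40), subtract): 18000·a = -358.300 → a = ∂h/∂x = -0.01991
Back-substitute: b = ∂h/∂y = -0.004494.
Flow = −∇h = (+0.01991 east, +0.004494 north), which points east.

E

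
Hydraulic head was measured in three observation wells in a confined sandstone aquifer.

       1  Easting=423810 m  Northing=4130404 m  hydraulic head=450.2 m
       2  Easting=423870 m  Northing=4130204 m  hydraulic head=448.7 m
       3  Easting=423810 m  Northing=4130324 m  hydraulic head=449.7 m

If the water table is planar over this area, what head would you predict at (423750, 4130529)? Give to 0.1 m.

With h = a·x + b·y + c and 1 as origin, the differences give:
  60·a + (-200)·b = -1.5
  0·a + (-80)·b = -0.5
Eliminate b (×(-80) and ×(-200), subtract): -4800·a = 20.00 → a = ∂h/∂x = -0.004167
Back-substitute: b = ∂h/∂y = +0.006250.
h(423750, 4130529) = 450.2 + (-0.004167)·(-60) + (+0.006250)·(125) = 450.2 +0.250 +0.781 = 451.231 m.

451.2 m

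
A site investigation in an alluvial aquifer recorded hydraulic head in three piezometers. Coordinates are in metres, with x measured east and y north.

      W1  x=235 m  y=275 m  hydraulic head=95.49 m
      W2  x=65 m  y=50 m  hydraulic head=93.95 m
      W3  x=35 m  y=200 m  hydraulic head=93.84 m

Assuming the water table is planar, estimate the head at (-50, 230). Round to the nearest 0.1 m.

Differences from W1: to W2 (Δx, Δy, Δh) = (-170, -225, -1.54); to W3 = (-200, -75, -1.65).
Solve a·Δx + b·Δy = Δh: det = (-170)·(-75) − (-200)·(-225) = -32250.
∂h/∂x = [(-1.54)·(-75) − (-1.65)·(-225)] / -32250 = +0.007930
∂h/∂y = [(-170)·(-1.65) − (-200)·(-1.54)] / -32250 = +0.0008527
h(-50, 230) = 95.49 + (+0.007930)·(-285) + (+0.0008527)·(-45) = 95.49 -2.260 -0.038 = 93.192 m.

93.2 m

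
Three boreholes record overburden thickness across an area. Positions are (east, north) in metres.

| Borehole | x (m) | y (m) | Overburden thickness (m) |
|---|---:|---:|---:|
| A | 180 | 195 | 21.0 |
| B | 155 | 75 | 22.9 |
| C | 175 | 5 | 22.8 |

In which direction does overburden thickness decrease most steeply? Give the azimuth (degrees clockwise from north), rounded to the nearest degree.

Differences from A: to B (Δx, Δy, Δh) = (-25, -120, +1.9); to C = (-5, -190, +1.8).
Solve a·Δx + b·Δy = Δd: det = (-25)·(-190) − (-5)·(-120) = 4150.
∂d/∂x = [(+1.9)·(-190) − (+1.8)·(-120)] / 4150 = -0.03494
∂d/∂y = [(-25)·(+1.8) − (-5)·(+1.9)] / 4150 = -0.008554
Steepest decrease is along −∇f: components (+0.03494 E, +0.008554 N).
Azimuth = atan2(+0.03494, +0.008554) = 76.2° ≈ 076°.

076°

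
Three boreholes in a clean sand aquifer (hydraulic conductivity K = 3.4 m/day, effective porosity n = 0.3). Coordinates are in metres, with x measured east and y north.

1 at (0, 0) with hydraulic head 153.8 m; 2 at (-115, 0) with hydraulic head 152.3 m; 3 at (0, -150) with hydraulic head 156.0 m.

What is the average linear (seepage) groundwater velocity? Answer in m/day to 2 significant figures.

∂h/∂x = (152.3 − 153.8) / (-115 − 0) = +0.01304
∂h/∂y = (156.0 − 153.8) / (-150 − 0) = -0.01467
|∇h| = √(0.01304² + -0.01467²) = 0.01963
Seepage velocity v = K·i/n = 3.4 × 0.01963 / 0.3 = 0.2225 m/day.

0.22 m/day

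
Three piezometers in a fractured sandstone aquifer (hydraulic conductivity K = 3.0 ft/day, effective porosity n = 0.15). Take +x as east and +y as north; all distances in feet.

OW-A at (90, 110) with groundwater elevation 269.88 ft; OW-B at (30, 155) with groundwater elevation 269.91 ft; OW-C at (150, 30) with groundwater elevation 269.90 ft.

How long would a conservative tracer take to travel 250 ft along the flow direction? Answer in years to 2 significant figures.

16 years

Three-point gradient (reference OW-A): Δ to OW-B = (-60, 45, +0.03), Δ to OW-C = (60, -80, +0.02).
∂h/∂x = -0.001571, ∂h/∂y = -0.001429 (det = 2100).
|∇h| = √(-0.001571² + -0.001429²) = 0.002124
Seepage velocity v = K·i/n = 3.0 × 0.002124 / 0.15 = 0.04248 ft/day.
t = 250 / 0.04248 = 5885 days = 16.1 years.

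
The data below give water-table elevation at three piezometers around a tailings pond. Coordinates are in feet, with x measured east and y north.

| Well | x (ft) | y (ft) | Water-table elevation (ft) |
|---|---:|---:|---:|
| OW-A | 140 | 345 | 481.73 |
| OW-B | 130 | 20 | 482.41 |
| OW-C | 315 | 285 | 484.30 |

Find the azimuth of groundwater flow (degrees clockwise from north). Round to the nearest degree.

280°

With h = a·x + b·y + c and OW-A as origin, the differences give:
  (-10)·a + (-325)·b = +0.68
  175·a + (-60)·b = +2.57
Eliminate b (×(-60) and ×(-325), subtract): 57475·a = 794.450 → a = ∂h/∂x = +0.01382
Back-substitute: b = ∂h/∂y = -0.002518.
Flow direction (−∇h) has components (-0.01382 E, +0.002518 N).
Azimuth = atan2(E, N) = atan2(-0.01382, +0.002518) = 280.3° ≈ 280°.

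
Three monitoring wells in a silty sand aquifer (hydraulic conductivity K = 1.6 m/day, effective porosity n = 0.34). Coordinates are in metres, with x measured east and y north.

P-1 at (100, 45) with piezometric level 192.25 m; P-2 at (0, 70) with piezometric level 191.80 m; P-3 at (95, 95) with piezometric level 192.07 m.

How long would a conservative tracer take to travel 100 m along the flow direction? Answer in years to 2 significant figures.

12 years

Differences from P-1: to P-2 (Δx, Δy, Δh) = (-100, 25, -0.45); to P-3 = (-5, 50, -0.18).
Solve a·Δx + b·Δy = Δh: det = (-100)·50 − (-5)·25 = -4875.
∂h/∂x = [(-0.45)·50 − (-0.18)·25] / -4875 = +0.003692
∂h/∂y = [(-100)·(-0.18) − (-5)·(-0.45)] / -4875 = -0.003231
|∇h| = √(0.003692² + -0.003231²) = 0.004906
Seepage velocity v = K·i/n = 1.6 × 0.004906 / 0.34 = 0.02309 m/day.
t = 100 / 0.02309 = 4331 days = 11.9 years.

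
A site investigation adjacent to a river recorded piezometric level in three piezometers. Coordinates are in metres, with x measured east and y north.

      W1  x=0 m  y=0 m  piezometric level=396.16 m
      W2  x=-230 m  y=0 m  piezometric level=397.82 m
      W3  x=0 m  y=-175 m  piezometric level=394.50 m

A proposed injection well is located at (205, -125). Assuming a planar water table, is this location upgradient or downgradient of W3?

downgradient

∂h/∂x = (397.82 − 396.16) / (-230 − 0) = -0.007217
∂h/∂y = (394.50 − 396.16) / (-175 − 0) = +0.009486
Head at (205, -125) = 396.16 + (-0.007217)·(205) + (+0.009486)·(-125) = 393.49 m.
That is lower than the 394.50 m at W3, so the point is downgradient.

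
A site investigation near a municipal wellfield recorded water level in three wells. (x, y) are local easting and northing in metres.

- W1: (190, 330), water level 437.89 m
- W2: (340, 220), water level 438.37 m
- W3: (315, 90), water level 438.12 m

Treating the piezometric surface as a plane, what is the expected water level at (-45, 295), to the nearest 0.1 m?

436.9 m

Taking W1 as reference: W2−W1 = (150, -110, +0.48); W3−W1 = (125, -240, +0.23).
Solve a·Δx + b·Δy = Δh: det = 150·(-240) − 125·(-110) = -22250.
∂h/∂x = [(+0.48)·(-240) − (+0.23)·(-110)] / -22250 = +0.004040
∂h/∂y = [150·(+0.23) − 125·(+0.48)] / -22250 = +0.001146
h(-45, 295) = 437.89 + (+0.004040)·(-235) + (+0.001146)·(-35) = 437.89 -0.950 -0.040 = 436.900 m.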